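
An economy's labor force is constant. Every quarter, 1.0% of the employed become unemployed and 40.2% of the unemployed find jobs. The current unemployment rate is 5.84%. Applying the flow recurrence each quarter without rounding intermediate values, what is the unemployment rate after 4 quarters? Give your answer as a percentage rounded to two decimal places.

Unemployment rate after four quarters ≈ 2.84%.

With a fixed labor force, u_{t+1} = u_t + s·(1−u_t) − f·u_t = u_t·(1−s−f) + s.
Here 1−s−f = 0.588 and s = 0.010.
u_1 = 0.058400 × 0.588 + 0.010 = 0.044339.
u_2 = 0.044339 × 0.588 + 0.010 = 0.036071.
u_3 = 0.036071 × 0.588 + 0.010 = 0.031210.
u_4 = 0.031210 × 0.588 + 0.010 = 0.028351.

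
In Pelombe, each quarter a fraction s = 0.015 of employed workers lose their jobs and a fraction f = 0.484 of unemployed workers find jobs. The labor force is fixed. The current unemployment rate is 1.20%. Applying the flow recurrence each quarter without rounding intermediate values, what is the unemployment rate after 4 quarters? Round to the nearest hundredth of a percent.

Unemployment rate after four quarters ≈ 2.89%.

With a fixed labor force, u_{t+1} = u_t + s·(1−u_t) − f·u_t = u_t·(1−s−f) + s.
Here 1−s−f = 0.501 and s = 0.015.
u_1 = 0.012000 × 0.501 + 0.015 = 0.021012.
u_2 = 0.021012 × 0.501 + 0.015 = 0.025527.
u_3 = 0.025527 × 0.501 + 0.015 = 0.027789.
u_4 = 0.027789 × 0.501 + 0.015 = 0.028922.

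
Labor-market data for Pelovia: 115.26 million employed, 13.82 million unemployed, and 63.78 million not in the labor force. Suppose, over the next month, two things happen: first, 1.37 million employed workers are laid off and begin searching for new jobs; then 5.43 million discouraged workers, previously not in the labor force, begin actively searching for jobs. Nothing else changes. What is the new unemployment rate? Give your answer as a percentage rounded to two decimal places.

Initially, labor force = 115.26 + 13.82 = 129.08 million, so u = 13.82/129.08 = 10.71%.
After the first change, employed falls and unemployed rises by 1.37; labor force unchanged → E = 113.89, U = 15.19, labor force = 129.08 million.
After the second change, unemployed and labor force both rise by 5.43 → E = 113.89, U = 20.62, labor force = 134.51 million.
New unemployment rate = 20.62 / 134.51 = 15.33%.

New unemployment rate ≈ 15.33%.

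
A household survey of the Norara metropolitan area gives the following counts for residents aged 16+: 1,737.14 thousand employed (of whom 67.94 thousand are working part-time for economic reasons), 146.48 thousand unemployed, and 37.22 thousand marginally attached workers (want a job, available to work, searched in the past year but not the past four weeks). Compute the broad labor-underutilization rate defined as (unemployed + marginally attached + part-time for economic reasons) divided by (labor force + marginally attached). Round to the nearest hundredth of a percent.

Labor force = 1,737.14 + 146.48 = 1,883.62 thousand.
Numerator = 146.48 + 37.22 + 67.94 = 251.64 thousand.
Denominator = 1,883.62 + 37.22 = 1,920.84 thousand.
Broad rate = 251.64 / 1,920.84 = 13.10%.

Broad underutilization rate ≈ 13.10%.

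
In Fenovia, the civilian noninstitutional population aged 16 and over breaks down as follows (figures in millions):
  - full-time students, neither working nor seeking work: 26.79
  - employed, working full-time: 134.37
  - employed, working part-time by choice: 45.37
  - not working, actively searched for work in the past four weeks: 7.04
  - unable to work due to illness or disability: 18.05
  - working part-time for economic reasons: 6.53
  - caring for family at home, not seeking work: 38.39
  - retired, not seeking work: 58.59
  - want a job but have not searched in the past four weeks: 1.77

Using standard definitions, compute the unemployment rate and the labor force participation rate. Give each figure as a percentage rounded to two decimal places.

Unemployment rate ≈ 3.64%; labor force participation rate ≈ 57.38%.

Employed = 134.37 + 45.37 + 6.53 = 186.27 million (anyone who worked, including part-time for economic reasons, counts as employed).
Unemployed = 7.04 million.
Labor force = 186.27 + 7.04 = 193.31 million.
Not in labor force = 26.79 + 18.05 + 38.39 + 58.59 + 1.77 = 143.59 million (those not working and not actively searching are outside the labor force — including those who want a job but have given up searching).
Civilian working-age population = 193.31 + 143.59 = 336.90 million.
Unemployment rate = 7.04 / 193.31 = 3.64%.
Labor force participation rate = 193.31 / 336.90 = 57.38%.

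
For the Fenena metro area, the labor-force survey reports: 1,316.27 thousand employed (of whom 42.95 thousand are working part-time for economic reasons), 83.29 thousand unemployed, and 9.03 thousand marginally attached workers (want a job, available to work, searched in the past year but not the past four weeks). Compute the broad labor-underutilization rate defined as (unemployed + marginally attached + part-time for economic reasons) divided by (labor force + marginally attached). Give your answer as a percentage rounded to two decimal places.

Broad underutilization rate ≈ 9.60%.

Labor force = 1,316.27 + 83.29 = 1,399.56 thousand.
Numerator = 83.29 + 9.03 + 42.95 = 135.27 thousand.
Denominator = 1,399.56 + 9.03 = 1,408.59 thousand.
Broad rate = 135.27 / 1,408.59 = 9.60%.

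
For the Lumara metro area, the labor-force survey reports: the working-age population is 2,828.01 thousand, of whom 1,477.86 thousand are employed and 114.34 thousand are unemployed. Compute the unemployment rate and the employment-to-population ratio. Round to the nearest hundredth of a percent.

Labor force = employed + unemployed = 1,477.86 + 114.34 = 1,592.20 thousand.
Unemployment rate = 114.34 / 1,592.20 = 7.18%.
Employment-population ratio = 1,477.86 / 2,828.01 = 52.26%.

Unemployment rate ≈ 7.18%; employment-population ratio ≈ 52.26%.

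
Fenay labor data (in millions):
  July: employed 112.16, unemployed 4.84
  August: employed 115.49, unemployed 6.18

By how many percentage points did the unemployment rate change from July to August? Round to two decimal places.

The unemployment rate changed by +0.94 percentage points.

July: labor force = 112.16 + 4.84 = 117.00; u = 4.84/117.00 = 4.14%.
August: labor force = 115.49 + 6.18 = 121.67; u = 6.18/121.67 = 5.08%.
Change = 5.08% − 4.14% = +0.94 pp.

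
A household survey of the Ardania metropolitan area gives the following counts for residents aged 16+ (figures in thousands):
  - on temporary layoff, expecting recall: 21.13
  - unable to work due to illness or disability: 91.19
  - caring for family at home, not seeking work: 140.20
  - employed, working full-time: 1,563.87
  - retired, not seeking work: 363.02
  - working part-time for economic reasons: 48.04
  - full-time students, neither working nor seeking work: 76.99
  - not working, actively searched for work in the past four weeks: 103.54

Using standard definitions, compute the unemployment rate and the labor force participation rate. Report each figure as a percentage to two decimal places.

Employed = 1,563.87 + 48.04 = 1,611.91 thousand (anyone who worked, including part-time for economic reasons, counts as employed).
Unemployed = 21.13 + 103.54 = 124.67 thousand (jobless and actively searching, or on temporary layoff).
Labor force = 1,611.91 + 124.67 = 1,736.58 thousand.
Not in labor force = 91.19 + 140.20 + 363.02 + 76.99 = 671.40 thousand (those not working and not actively searching are outside the labor force).
Civilian working-age population = 1,736.58 + 671.40 = 2,407.98 thousand.
Unemployment rate = 124.67 / 1,736.58 = 7.18%.
Labor force participation rate = 1,736.58 / 2,407.98 = 72.12%.

Unemployment rate ≈ 7.18%; labor force participation rate ≈ 72.12%.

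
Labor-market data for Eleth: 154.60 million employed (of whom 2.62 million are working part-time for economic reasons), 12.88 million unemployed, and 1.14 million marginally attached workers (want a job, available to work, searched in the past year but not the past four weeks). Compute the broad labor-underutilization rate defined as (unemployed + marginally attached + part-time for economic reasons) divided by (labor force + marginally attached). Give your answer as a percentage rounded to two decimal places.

Labor force = 154.60 + 12.88 = 167.48 million.
Numerator = 12.88 + 1.14 + 2.62 = 16.64 million.
Denominator = 167.48 + 1.14 = 168.62 million.
Broad rate = 16.64 / 168.62 = 9.87%.

Broad underutilization rate ≈ 9.87%.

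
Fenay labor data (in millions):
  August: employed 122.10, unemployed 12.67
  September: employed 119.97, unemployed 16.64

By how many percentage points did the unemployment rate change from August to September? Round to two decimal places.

The unemployment rate changed by +2.78 percentage points.

August: labor force = 122.10 + 12.67 = 134.77; u = 12.67/134.77 = 9.40%.
September: labor force = 119.97 + 16.64 = 136.61; u = 16.64/136.61 = 12.18%.
Change = 12.18% − 9.40% = +2.78 pp.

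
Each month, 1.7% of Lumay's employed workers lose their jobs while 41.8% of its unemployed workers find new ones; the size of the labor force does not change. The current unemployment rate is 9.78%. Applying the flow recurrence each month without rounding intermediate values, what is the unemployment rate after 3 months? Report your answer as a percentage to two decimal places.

With a fixed labor force, u_{t+1} = u_t + s·(1−u_t) − f·u_t = u_t·(1−s−f) + s.
Here 1−s−f = 0.565 and s = 0.017.
u_1 = 0.097800 × 0.565 + 0.017 = 0.072257.
u_2 = 0.072257 × 0.565 + 0.017 = 0.057825.
u_3 = 0.057825 × 0.565 + 0.017 = 0.049671.

Unemployment rate after three months ≈ 4.97%.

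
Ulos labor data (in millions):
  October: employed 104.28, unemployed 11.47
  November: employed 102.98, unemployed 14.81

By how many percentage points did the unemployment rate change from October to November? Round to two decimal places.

October: labor force = 104.28 + 11.47 = 115.75; u = 11.47/115.75 = 9.91%.
November: labor force = 102.98 + 14.81 = 117.79; u = 14.81/117.79 = 12.57%.
Change = 12.57% − 9.91% = +2.66 pp.

The unemployment rate changed by +2.66 percentage points.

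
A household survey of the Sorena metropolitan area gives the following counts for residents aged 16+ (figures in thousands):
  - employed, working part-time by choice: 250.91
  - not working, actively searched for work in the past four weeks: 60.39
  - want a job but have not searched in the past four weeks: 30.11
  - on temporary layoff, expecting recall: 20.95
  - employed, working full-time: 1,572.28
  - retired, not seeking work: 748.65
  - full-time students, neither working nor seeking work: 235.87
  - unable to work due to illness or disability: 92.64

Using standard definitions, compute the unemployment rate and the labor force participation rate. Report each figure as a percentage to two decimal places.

Employed = 250.91 + 1,572.28 = 1,823.19 thousand.
Unemployed = 60.39 + 20.95 = 81.34 thousand (jobless and actively searching, or on temporary layoff).
Labor force = 1,823.19 + 81.34 = 1,904.53 thousand.
Not in labor force = 30.11 + 748.65 + 235.87 + 92.64 = 1,107.27 thousand (those not working and not actively searching are outside the labor force — including those who want a job but have given up searching).
Civilian working-age population = 1,904.53 + 1,107.27 = 3,011.80 thousand.
Unemployment rate = 81.34 / 1,904.53 = 4.27%.
Labor force participation rate = 1,904.53 / 3,011.80 = 63.24%.

Unemployment rate ≈ 4.27%; labor force participation rate ≈ 63.24%.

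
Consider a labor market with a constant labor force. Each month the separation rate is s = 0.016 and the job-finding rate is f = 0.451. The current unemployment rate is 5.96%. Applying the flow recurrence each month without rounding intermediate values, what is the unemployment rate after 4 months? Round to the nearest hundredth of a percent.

With a fixed labor force, u_{t+1} = u_t + s·(1−u_t) − f·u_t = u_t·(1−s−f) + s.
Here 1−s−f = 0.533 and s = 0.016.
u_1 = 0.059600 × 0.533 + 0.016 = 0.047767.
u_2 = 0.047767 × 0.533 + 0.016 = 0.041460.
u_3 = 0.041460 × 0.533 + 0.016 = 0.038098.
u_4 = 0.038098 × 0.533 + 0.016 = 0.036306.

Unemployment rate after four months ≈ 3.63%.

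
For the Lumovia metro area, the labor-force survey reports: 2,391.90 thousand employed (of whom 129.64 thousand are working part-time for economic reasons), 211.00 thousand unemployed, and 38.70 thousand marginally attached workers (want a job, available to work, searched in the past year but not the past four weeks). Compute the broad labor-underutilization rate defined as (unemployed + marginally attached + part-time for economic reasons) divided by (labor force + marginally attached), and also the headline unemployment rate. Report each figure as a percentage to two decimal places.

Broad underutilization rate ≈ 14.36%; headline unemployment rate ≈ 8.11%.

Labor force = 2,391.90 + 211.00 = 2,602.90 thousand.
Numerator = 211.00 + 38.70 + 129.64 = 379.34 thousand.
Denominator = 2,602.90 + 38.70 = 2,641.60 thousand.
Broad rate = 379.34 / 2,641.60 = 14.36%.
Headline unemployment rate = 211.00 / 2,602.90 = 8.11%.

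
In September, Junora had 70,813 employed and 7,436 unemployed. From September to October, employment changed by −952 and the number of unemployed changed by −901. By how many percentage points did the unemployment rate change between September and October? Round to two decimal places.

September: labor force = 70,813 + 7,436 = 78,249; u = 7,436/78,249 = 9.50%.
October: labor force = 69,861 + 6,535 = 76,396; u = 6,535/76,396 = 8.55%.
Change = 8.55% − 9.50% = −0.95 pp.

The unemployment rate changed by −0.95 percentage points.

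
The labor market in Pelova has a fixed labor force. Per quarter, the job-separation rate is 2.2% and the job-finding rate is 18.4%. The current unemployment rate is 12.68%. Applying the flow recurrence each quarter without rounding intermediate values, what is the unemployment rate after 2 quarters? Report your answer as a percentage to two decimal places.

Unemployment rate after two quarters ≈ 11.94%.

With a fixed labor force, u_{t+1} = u_t + s·(1−u_t) − f·u_t = u_t·(1−s−f) + s.
Here 1−s−f = 0.794 and s = 0.022.
u_1 = 0.126800 × 0.794 + 0.022 = 0.122679.
u_2 = 0.122679 × 0.794 + 0.022 = 0.119407.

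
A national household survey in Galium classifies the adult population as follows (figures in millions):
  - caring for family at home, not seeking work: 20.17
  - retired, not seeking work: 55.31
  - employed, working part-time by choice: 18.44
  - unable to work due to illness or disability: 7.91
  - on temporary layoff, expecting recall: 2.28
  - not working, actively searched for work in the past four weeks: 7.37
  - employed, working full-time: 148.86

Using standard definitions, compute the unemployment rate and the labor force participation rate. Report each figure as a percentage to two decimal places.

Unemployment rate ≈ 5.45%; labor force participation rate ≈ 67.97%.

Employed = 18.44 + 148.86 = 167.30 million.
Unemployed = 2.28 + 7.37 = 9.65 million (jobless and actively searching, or on temporary layoff).
Labor force = 167.30 + 9.65 = 176.95 million.
Not in labor force = 20.17 + 55.31 + 7.91 = 83.39 million (those not working and not actively searching are outside the labor force).
Civilian working-age population = 176.95 + 83.39 = 260.34 million.
Unemployment rate = 9.65 / 176.95 = 5.45%.
Labor force participation rate = 176.95 / 260.34 = 67.97%.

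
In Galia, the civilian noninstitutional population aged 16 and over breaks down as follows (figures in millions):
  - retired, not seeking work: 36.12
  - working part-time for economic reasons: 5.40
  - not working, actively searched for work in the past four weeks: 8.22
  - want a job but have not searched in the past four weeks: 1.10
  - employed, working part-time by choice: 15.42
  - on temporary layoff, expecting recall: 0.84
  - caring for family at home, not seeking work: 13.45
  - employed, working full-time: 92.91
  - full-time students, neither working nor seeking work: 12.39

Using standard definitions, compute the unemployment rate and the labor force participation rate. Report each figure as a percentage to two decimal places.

Employed = 5.40 + 15.42 + 92.91 = 113.73 million (anyone who worked, including part-time for economic reasons, counts as employed).
Unemployed = 8.22 + 0.84 = 9.06 million (jobless and actively searching, or on temporary layoff).
Labor force = 113.73 + 9.06 = 122.79 million.
Not in labor force = 36.12 + 1.10 + 13.45 + 12.39 = 63.06 million (those not working and not actively searching are outside the labor force — including those who want a job but have given up searching).
Civilian working-age population = 122.79 + 63.06 = 185.85 million.
Unemployment rate = 9.06 / 122.79 = 7.38%.
Labor force participation rate = 122.79 / 185.85 = 66.07%.

Unemployment rate ≈ 7.38%; labor force participation rate ≈ 66.07%.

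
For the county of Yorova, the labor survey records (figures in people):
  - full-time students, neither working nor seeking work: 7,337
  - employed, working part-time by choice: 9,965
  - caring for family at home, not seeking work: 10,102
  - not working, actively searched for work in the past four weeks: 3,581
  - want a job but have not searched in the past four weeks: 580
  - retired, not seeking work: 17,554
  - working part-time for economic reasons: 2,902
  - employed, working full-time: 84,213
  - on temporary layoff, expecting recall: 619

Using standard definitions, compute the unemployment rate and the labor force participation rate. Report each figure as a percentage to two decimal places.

Employed = 9,965 + 2,902 + 84,213 = 97,080 (anyone who worked, including part-time for economic reasons, counts as employed).
Unemployed = 3,581 + 619 = 4,200 (jobless and actively searching, or on temporary layoff).
Labor force = 97,080 + 4,200 = 101,280.
Not in labor force = 7,337 + 10,102 + 580 + 17,554 = 35,573 (those not working and not actively searching are outside the labor force — including those who want a job but have given up searching).
Civilian working-age population = 101,280 + 35,573 = 136,853.
Unemployment rate = 4,200 / 101,280 = 4.15%.
Labor force participation rate = 101,280 / 136,853 = 74.01%.

Unemployment rate ≈ 4.15%; labor force participation rate ≈ 74.01%.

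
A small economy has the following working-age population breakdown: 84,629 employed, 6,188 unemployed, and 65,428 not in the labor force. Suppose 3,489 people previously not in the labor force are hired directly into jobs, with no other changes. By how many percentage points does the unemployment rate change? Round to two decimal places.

The unemployment rate changes by −0.25 percentage points.

Initially, labor force = 84,629 + 6,188 = 90,817, so u = 6,188/90,817 = 6.81%.
After the change, employed and labor force both rise by 3,489; unemployed unchanged → E = 88,118, U = 6,188, labor force = 94,306.
New unemployment rate = 6,188 / 94,306 = 6.56%.
Change = 6.56% − 6.81% = −0.25 percentage points.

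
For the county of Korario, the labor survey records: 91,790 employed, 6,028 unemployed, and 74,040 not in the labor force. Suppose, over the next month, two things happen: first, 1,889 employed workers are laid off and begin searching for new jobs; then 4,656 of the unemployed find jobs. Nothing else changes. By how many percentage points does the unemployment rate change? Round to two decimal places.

The unemployment rate changes by −2.83 percentage points.

Initially, labor force = 91,790 + 6,028 = 97,818, so u = 6,028/97,818 = 6.16%.
After the first change, employed falls and unemployed rises by 1,889; labor force unchanged → E = 89,901, U = 7,917, labor force = 97,818.
After the second change, unemployed falls and employed rises by 4,656; labor force unchanged → E = 94,557, U = 3,261, labor force = 97,818.
New unemployment rate = 3,261 / 97,818 = 3.33%.
Change = 3.33% − 6.16% = −2.83 percentage points.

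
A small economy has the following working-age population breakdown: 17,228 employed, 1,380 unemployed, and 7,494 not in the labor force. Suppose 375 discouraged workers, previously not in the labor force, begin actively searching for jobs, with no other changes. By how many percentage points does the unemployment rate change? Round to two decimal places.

The unemployment rate changes by +1.83 percentage points.

Initially, labor force = 17,228 + 1,380 = 18,608, so u = 1,380/18,608 = 7.42%.
After the change, unemployed and labor force both rise by 375 → E = 17,228, U = 1,755, labor force = 18,983.
New unemployment rate = 1,755 / 18,983 = 9.25%.
Change = 9.25% − 7.42% = +1.83 percentage points.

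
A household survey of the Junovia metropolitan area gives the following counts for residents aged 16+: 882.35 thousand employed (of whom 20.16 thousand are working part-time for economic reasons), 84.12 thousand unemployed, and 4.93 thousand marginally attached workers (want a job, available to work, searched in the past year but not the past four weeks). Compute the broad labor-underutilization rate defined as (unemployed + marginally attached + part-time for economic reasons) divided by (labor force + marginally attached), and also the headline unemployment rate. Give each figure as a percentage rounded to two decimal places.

Labor force = 882.35 + 84.12 = 966.47 thousand.
Numerator = 84.12 + 4.93 + 20.16 = 109.21 thousand.
Denominator = 966.47 + 4.93 = 971.40 thousand.
Broad rate = 109.21 / 971.40 = 11.24%.
Headline unemployment rate = 84.12 / 966.47 = 8.70%.

Broad underutilization rate ≈ 11.24%; headline unemployment rate ≈ 8.70%.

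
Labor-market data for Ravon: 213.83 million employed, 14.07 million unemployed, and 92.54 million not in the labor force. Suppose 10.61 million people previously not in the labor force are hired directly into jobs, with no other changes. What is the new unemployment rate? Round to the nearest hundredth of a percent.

Initially, labor force = 213.83 + 14.07 = 227.90 million, so u = 14.07/227.90 = 6.17%.
After the change, employed and labor force both rise by 10.61; unemployed unchanged → E = 224.44, U = 14.07, labor force = 238.51 million.
New unemployment rate = 14.07 / 238.51 = 5.90%.

New unemployment rate ≈ 5.90%.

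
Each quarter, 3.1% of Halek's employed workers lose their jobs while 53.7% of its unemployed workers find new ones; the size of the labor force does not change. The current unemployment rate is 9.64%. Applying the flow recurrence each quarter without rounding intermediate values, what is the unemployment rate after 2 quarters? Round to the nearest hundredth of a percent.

With a fixed labor force, u_{t+1} = u_t + s·(1−u_t) − f·u_t = u_t·(1−s−f) + s.
Here 1−s−f = 0.432 and s = 0.031.
u_1 = 0.096400 × 0.432 + 0.031 = 0.072645.
u_2 = 0.072645 × 0.432 + 0.031 = 0.062383.

Unemployment rate after two quarters ≈ 6.24%.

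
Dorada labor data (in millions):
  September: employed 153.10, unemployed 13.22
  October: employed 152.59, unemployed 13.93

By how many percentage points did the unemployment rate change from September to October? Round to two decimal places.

September: labor force = 153.10 + 13.22 = 166.32; u = 13.22/166.32 = 7.95%.
October: labor force = 152.59 + 13.93 = 166.52; u = 13.93/166.52 = 8.37%.
Change = 8.37% − 7.95% = +0.42 pp.

The unemployment rate changed by +0.42 percentage points.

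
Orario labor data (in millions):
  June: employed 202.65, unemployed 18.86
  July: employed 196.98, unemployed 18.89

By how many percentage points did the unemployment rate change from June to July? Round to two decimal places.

June: labor force = 202.65 + 18.86 = 221.51; u = 18.86/221.51 = 8.51%.
July: labor force = 196.98 + 18.89 = 215.87; u = 18.89/215.87 = 8.75%.
Change = 8.75% − 8.51% = +0.24 pp.

The unemployment rate changed by +0.24 percentage points.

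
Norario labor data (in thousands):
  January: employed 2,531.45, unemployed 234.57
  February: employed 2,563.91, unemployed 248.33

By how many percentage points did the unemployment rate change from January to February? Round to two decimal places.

The unemployment rate changed by +0.35 percentage points.

January: labor force = 2,531.45 + 234.57 = 2,766.02; u = 234.57/2,766.02 = 8.48%.
February: labor force = 2,563.91 + 248.33 = 2,812.24; u = 248.33/2,812.24 = 8.83%.
Change = 8.83% − 8.48% = +0.35 pp.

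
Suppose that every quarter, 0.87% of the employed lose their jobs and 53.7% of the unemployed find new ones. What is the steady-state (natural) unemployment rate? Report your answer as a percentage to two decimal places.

Steady-state unemployment rate ≈ 1.59%.

At steady state the flows balance: s·E = f·U, so U/(E+U) = s/(s+f).
u* = 0.87 / (0.87 + 53.7) = 0.87 / 54.57 = 1.59%.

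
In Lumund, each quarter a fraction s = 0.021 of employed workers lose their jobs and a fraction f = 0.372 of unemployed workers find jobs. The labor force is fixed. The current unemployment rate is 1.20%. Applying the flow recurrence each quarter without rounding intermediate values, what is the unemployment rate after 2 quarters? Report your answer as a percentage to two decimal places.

Unemployment rate after two quarters ≈ 3.82%.

With a fixed labor force, u_{t+1} = u_t + s·(1−u_t) − f·u_t = u_t·(1−s−f) + s.
Here 1−s−f = 0.607 and s = 0.021.
u_1 = 0.012000 × 0.607 + 0.021 = 0.028284.
u_2 = 0.028284 × 0.607 + 0.021 = 0.038168.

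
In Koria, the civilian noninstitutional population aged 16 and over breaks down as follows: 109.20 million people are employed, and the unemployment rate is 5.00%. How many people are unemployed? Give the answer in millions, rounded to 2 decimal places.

Let U be the number unemployed. The labor force is E + U, and U/(E+U) = 0.0500.
So U = 0.0500 × 109.20 / (1 − 0.0500) = 5.4600 / 0.9500 ≈ 5.75 million.

About 5.75 million are unemployed.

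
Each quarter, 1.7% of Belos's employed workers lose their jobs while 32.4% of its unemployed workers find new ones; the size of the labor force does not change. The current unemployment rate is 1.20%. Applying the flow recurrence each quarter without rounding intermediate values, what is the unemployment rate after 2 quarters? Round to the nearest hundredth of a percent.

Unemployment rate after two quarters ≈ 3.34%.

With a fixed labor force, u_{t+1} = u_t + s·(1−u_t) − f·u_t = u_t·(1−s−f) + s.
Here 1−s−f = 0.659 and s = 0.017.
u_1 = 0.012000 × 0.659 + 0.017 = 0.024908.
u_2 = 0.024908 × 0.659 + 0.017 = 0.033414.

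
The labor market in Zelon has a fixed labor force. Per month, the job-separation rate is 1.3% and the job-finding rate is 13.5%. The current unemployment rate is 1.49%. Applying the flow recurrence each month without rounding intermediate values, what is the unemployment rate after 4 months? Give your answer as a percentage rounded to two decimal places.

Unemployment rate after four months ≈ 4.94%.

With a fixed labor force, u_{t+1} = u_t + s·(1−u_t) − f·u_t = u_t·(1−s−f) + s.
Here 1−s−f = 0.852 and s = 0.013.
u_1 = 0.014900 × 0.852 + 0.013 = 0.025695.
u_2 = 0.025695 × 0.852 + 0.013 = 0.034892.
u_3 = 0.034892 × 0.852 + 0.013 = 0.042728.
u_4 = 0.042728 × 0.852 + 0.013 = 0.049404.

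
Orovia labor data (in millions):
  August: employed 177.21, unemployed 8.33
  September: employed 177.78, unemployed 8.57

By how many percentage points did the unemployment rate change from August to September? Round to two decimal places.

The unemployment rate changed by +0.11 percentage points.

August: labor force = 177.21 + 8.33 = 185.54; u = 8.33/185.54 = 4.49%.
September: labor force = 177.78 + 8.57 = 186.35; u = 8.57/186.35 = 4.60%.
Change = 4.60% − 4.49% = +0.11 pp.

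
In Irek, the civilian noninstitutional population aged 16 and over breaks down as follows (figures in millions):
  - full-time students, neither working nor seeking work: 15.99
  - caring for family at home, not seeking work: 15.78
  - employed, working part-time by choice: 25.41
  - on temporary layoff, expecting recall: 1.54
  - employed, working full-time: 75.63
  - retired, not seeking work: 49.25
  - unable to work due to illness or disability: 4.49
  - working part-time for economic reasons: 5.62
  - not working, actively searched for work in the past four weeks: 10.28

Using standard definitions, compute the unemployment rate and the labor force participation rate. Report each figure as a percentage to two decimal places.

Unemployment rate ≈ 9.98%; labor force participation rate ≈ 58.08%.

Employed = 25.41 + 75.63 + 5.62 = 106.66 million (anyone who worked, including part-time for economic reasons, counts as employed).
Unemployed = 1.54 + 10.28 = 11.82 million (jobless and actively searching, or on temporary layoff).
Labor force = 106.66 + 11.82 = 118.48 million.
Not in labor force = 15.99 + 15.78 + 49.25 + 4.49 = 85.51 million (those not working and not actively searching are outside the labor force).
Civilian working-age population = 118.48 + 85.51 = 203.99 million.
Unemployment rate = 11.82 / 118.48 = 9.98%.
Labor force participation rate = 118.48 / 203.99 = 58.08%.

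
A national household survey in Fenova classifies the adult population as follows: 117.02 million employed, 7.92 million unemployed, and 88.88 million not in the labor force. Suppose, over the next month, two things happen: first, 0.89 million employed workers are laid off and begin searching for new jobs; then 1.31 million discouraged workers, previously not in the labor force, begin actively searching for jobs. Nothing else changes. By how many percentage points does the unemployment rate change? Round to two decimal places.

Initially, labor force = 117.02 + 7.92 = 124.94 million, so u = 7.92/124.94 = 6.34%.
After the first change, employed falls and unemployed rises by 0.89; labor force unchanged → E = 116.13, U = 8.81, labor force = 124.94 million.
After the second change, unemployed and labor force both rise by 1.31 → E = 116.13, U = 10.12, labor force = 126.25 million.
New unemployment rate = 10.12 / 126.25 = 8.02%.
Change = 8.02% − 6.34% = +1.68 percentage points.

The unemployment rate changes by +1.68 percentage points.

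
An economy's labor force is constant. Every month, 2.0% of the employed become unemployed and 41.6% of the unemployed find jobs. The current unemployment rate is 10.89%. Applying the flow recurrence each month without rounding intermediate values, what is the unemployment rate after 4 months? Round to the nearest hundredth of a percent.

Unemployment rate after four months ≈ 5.22%.

With a fixed labor force, u_{t+1} = u_t + s·(1−u_t) − f·u_t = u_t·(1−s−f) + s.
Here 1−s−f = 0.564 and s = 0.020.
u_1 = 0.108900 × 0.564 + 0.020 = 0.081420.
u_2 = 0.081420 × 0.564 + 0.020 = 0.065921.
u_3 = 0.065921 × 0.564 + 0.020 = 0.057179.
u_4 = 0.057179 × 0.564 + 0.020 = 0.052249.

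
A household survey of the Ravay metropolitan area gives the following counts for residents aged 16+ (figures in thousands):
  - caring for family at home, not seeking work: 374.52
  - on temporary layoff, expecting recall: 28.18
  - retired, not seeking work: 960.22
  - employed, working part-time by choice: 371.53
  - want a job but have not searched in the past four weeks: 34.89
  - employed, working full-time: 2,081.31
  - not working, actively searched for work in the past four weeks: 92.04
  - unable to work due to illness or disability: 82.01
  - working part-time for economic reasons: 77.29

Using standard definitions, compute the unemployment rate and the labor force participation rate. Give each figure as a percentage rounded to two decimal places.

Unemployment rate ≈ 4.54%; labor force participation rate ≈ 64.61%.

Employed = 371.53 + 2,081.31 + 77.29 = 2,530.13 thousand (anyone who worked, including part-time for economic reasons, counts as employed).
Unemployed = 28.18 + 92.04 = 120.22 thousand (jobless and actively searching, or on temporary layoff).
Labor force = 2,530.13 + 120.22 = 2,650.35 thousand.
Not in labor force = 374.52 + 960.22 + 34.89 + 82.01 = 1,451.64 thousand (those not working and not actively searching are outside the labor force — including those who want a job but have given up searching).
Civilian working-age population = 2,650.35 + 1,451.64 = 4,101.99 thousand.
Unemployment rate = 120.22 / 2,650.35 = 4.54%.
Labor force participation rate = 2,650.35 / 4,101.99 = 64.61%.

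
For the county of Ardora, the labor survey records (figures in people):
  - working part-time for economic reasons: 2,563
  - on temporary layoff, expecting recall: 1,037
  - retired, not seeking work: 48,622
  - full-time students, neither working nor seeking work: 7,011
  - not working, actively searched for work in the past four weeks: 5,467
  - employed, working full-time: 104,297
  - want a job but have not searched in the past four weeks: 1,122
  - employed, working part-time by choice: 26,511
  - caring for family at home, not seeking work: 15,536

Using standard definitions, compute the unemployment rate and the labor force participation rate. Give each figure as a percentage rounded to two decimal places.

Employed = 2,563 + 104,297 + 26,511 = 133,371 (anyone who worked, including part-time for economic reasons, counts as employed).
Unemployed = 1,037 + 5,467 = 6,504 (jobless and actively searching, or on temporary layoff).
Labor force = 133,371 + 6,504 = 139,875.
Not in labor force = 48,622 + 7,011 + 1,122 + 15,536 = 72,291 (those not working and not actively searching are outside the labor force — including those who want a job but have given up searching).
Civilian working-age population = 139,875 + 72,291 = 212,166.
Unemployment rate = 6,504 / 139,875 = 4.65%.
Labor force participation rate = 139,875 / 212,166 = 65.93%.

Unemployment rate ≈ 4.65%; labor force participation rate ≈ 65.93%.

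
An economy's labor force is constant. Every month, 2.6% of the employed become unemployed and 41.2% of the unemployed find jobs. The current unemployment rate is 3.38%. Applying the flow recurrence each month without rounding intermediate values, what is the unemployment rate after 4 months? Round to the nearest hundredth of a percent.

Unemployment rate after four months ≈ 5.68%.

With a fixed labor force, u_{t+1} = u_t + s·(1−u_t) − f·u_t = u_t·(1−s−f) + s.
Here 1−s−f = 0.562 and s = 0.026.
u_1 = 0.033800 × 0.562 + 0.026 = 0.044996.
u_2 = 0.044996 × 0.562 + 0.026 = 0.051288.
u_3 = 0.051288 × 0.562 + 0.026 = 0.054824.
u_4 = 0.054824 × 0.562 + 0.026 = 0.056811.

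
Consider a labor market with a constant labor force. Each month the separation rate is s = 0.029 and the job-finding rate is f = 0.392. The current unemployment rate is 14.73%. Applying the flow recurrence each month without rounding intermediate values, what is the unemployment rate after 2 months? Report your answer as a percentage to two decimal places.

Unemployment rate after two months ≈ 9.52%.

With a fixed labor force, u_{t+1} = u_t + s·(1−u_t) − f·u_t = u_t·(1−s−f) + s.
Here 1−s−f = 0.579 and s = 0.029.
u_1 = 0.147300 × 0.579 + 0.029 = 0.114287.
u_2 = 0.114287 × 0.579 + 0.029 = 0.095172.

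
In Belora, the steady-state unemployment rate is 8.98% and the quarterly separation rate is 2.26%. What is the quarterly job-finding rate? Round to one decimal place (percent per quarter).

Job-finding rate ≈ 22.9% per quarter.

From u* = s/(s+f): f = s·(1−u)/u.
f = 2.26 × (1 − 0.0898) / 0.0898 = 2.0571 / 0.0898 ≈ 22.9% per quarter.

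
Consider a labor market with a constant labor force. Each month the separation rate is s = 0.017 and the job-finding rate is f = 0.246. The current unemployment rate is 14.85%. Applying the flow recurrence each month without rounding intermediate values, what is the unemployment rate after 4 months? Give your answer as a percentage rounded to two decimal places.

Unemployment rate after four months ≈ 8.94%.

With a fixed labor force, u_{t+1} = u_t + s·(1−u_t) − f·u_t = u_t·(1−s−f) + s.
Here 1−s−f = 0.737 and s = 0.017.
u_1 = 0.148500 × 0.737 + 0.017 = 0.126445.
u_2 = 0.126445 × 0.737 + 0.017 = 0.110190.
u_3 = 0.110190 × 0.737 + 0.017 = 0.098210.
u_4 = 0.098210 × 0.737 + 0.017 = 0.089381.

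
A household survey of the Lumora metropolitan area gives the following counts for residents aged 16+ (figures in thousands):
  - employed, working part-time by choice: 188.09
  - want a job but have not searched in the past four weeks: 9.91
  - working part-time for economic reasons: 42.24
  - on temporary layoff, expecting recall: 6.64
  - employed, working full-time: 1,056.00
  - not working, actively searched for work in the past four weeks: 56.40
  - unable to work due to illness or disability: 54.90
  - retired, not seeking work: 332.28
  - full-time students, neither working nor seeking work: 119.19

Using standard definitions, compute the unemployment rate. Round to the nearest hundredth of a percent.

Employed = 188.09 + 42.24 + 1,056.00 = 1,286.33 thousand (anyone who worked, including part-time for economic reasons, counts as employed).
Unemployed = 6.64 + 56.40 = 63.04 thousand (jobless and actively searching, or on temporary layoff).
Labor force = 1,286.33 + 63.04 = 1,349.37 thousand.
Unemployment rate = 63.04 / 1,349.37 = 4.67%.

Unemployment rate ≈ 4.67%.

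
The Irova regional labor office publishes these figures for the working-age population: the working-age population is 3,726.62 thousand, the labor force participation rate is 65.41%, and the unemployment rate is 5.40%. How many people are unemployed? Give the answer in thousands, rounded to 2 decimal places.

Labor force = 0.6541 × 3,726.62 = 2,437.58 thousand.
Unemployed = 0.0540 × 2,437.58 ≈ 131.63 thousand.

About 131.63 thousand are unemployed.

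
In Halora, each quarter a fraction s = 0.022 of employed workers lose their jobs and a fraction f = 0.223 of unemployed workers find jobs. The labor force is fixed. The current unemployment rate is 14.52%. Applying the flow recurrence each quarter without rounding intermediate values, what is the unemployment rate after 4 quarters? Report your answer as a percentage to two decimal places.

With a fixed labor force, u_{t+1} = u_t + s·(1−u_t) − f·u_t = u_t·(1−s−f) + s.
Here 1−s−f = 0.755 and s = 0.022.
u_1 = 0.145200 × 0.755 + 0.022 = 0.131626.
u_2 = 0.131626 × 0.755 + 0.022 = 0.121378.
u_3 = 0.121378 × 0.755 + 0.022 = 0.113640.
u_4 = 0.113640 × 0.755 + 0.022 = 0.107798.

Unemployment rate after four quarters ≈ 10.78%.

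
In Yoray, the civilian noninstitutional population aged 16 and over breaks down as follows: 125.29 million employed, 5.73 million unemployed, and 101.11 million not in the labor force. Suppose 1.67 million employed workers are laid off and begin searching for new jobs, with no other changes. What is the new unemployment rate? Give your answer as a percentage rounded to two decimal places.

New unemployment rate ≈ 5.65%.

Initially, labor force = 125.29 + 5.73 = 131.02 million, so u = 5.73/131.02 = 4.37%.
After the change, employed falls and unemployed rises by 1.67; labor force unchanged → E = 123.62, U = 7.40, labor force = 131.02 million.
New unemployment rate = 7.40 / 131.02 = 5.65%.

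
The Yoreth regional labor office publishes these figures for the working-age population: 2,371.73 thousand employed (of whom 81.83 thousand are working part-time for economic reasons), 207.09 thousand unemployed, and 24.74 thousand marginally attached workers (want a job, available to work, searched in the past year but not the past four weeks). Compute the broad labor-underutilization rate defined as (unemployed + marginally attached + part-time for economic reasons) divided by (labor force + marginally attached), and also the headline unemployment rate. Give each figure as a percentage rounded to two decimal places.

Broad underutilization rate ≈ 12.05%; headline unemployment rate ≈ 8.03%.

Labor force = 2,371.73 + 207.09 = 2,578.82 thousand.
Numerator = 207.09 + 24.74 + 81.83 = 313.66 thousand.
Denominator = 2,578.82 + 24.74 = 2,603.56 thousand.
Broad rate = 313.66 / 2,603.56 = 12.05%.
Headline unemployment rate = 207.09 / 2,578.82 = 8.03%.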